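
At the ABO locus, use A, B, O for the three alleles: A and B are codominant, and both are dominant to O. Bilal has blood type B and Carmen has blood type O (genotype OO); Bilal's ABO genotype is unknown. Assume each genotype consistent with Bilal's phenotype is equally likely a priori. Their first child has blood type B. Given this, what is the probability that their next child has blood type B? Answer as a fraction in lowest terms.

5/6

Possible genotypes: Bilal ∈ {BB, BO}; Carmen ∈ {OO}.
Weight each parental genotype pair by prior × P(type-B child):
  BB × OO: posterior weight 2/3; P(next child type B) = 1.
  BO × OO: posterior weight 1/3; P(next child type B) = 1/2.
Weighted sum = 5/6.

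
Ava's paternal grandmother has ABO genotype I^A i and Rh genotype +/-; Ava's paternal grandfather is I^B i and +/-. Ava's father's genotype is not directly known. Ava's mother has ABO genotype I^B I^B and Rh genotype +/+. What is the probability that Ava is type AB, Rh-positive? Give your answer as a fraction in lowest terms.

1/4

Ava's father's ABO genotype from I^A i × I^B i: 1/4 I^A I^B, 1/4 I^A i, 1/4 I^B i, 1/4 i i.
Crossing each possibility with the mother I^B I^B and summing P(type AB): 1/4·1/2 + 1/4·1/2 + 1/4·0 + 1/4·0 = 1/4.
Similarly for Rh via the father's Rh distribution: P(Rh+) = 1.
Independent loci: 1/4 × 1 = 1/4.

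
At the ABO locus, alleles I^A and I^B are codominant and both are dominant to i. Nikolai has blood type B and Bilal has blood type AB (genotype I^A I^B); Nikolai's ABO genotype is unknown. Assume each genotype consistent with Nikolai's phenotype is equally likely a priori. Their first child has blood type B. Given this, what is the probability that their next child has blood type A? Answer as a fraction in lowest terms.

Possible genotypes: Nikolai ∈ {I^B I^B, I^B i}; Bilal ∈ {I^A I^B}.
Weight each parental genotype pair by prior × P(type-B child):
  I^B I^B × I^A I^B: posterior weight 1/2; P(next child type A) = 0.
  I^B i × I^A I^B: posterior weight 1/2; P(next child type A) = 1/4.
Weighted sum = 1/8.

1/8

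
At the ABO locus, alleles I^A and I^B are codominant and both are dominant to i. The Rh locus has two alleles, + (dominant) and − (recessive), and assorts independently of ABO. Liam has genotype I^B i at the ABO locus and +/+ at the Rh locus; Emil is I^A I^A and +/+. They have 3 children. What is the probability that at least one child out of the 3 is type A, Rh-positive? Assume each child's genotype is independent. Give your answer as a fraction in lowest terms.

7/8

ABO cross I^B i × I^A I^A → 1/2 A, 1/2 AB.
Rh cross +/+ × +/+ → 1 Rh+; so P(type A, Rh-positive) = 1/2 × 1 = 1/2 per child.
P(none) = (1/2)^3 = 1/8; P(at least one) = 1 − 1/8 = 7/8.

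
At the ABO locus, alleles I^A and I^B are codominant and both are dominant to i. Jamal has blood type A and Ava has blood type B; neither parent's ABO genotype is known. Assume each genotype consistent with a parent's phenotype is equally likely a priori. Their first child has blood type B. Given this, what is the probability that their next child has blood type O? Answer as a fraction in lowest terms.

Possible genotypes: Jamal ∈ {I^A I^A, I^A i}; Ava ∈ {I^B I^B, I^B i}.
Weight each parental genotype pair by prior × P(type-B child):
  I^A i × I^B I^B: posterior weight 2/3; P(next child type O) = 0.
  I^A i × I^B i: posterior weight 1/3; P(next child type O) = 1/4.
Weighted sum = 1/12.

1/12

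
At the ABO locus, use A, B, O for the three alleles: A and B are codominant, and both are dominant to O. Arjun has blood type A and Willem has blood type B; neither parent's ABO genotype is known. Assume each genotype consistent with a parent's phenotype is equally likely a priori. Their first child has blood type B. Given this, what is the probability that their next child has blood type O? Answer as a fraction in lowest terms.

1/12

Possible genotypes: Arjun ∈ {AA, AO}; Willem ∈ {BB, BO}.
Weight each parental genotype pair by prior × P(type-B child):
  AO × BB: posterior weight 2/3; P(next child type O) = 0.
  AO × BO: posterior weight 1/3; P(next child type O) = 1/4.
Weighted sum = 1/12.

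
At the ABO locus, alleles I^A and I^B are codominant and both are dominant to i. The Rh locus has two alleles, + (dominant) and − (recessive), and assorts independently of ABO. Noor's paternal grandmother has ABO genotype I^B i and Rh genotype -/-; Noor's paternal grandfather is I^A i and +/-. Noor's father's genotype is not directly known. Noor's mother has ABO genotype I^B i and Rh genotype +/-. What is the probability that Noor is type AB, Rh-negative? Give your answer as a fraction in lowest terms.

Noor's father's ABO genotype from I^B i × I^A i: 1/4 I^A I^B, 1/4 I^A i, 1/4 I^B i, 1/4 i i.
Crossing each possibility with the mother I^B i and summing P(type AB): 1/4·1/4 + 1/4·1/4 + 1/4·0 + 1/4·0 = 1/8.
Similarly for Rh via the father's Rh distribution: P(Rh-) = 3/8.
Independent loci: 1/8 × 3/8 = 3/64.

3/64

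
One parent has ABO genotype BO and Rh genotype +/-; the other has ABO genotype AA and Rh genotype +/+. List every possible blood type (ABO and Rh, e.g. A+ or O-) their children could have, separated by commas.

Gametes from BO × AA give offspring ABO genotypes AB, AO, i.e. phenotypes A, AB.
Rh cross +/- × +/+ → phenotypes Rh+.
Combining independently: A+, AB+.

A+, AB+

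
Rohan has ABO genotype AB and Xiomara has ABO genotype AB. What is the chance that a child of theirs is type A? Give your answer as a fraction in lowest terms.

ABO cross AB × AB → offspring phenotypes: 1/4 A, 1/4 B, 1/2 AB.
So P(type A) = 1/4.

1/4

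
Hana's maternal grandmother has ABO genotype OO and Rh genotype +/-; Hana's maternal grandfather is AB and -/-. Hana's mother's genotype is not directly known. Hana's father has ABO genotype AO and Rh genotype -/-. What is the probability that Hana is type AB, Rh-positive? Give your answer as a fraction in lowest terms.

Hana's mother's ABO genotype from OO × AB: 1/2 AO, 1/2 BO.
Crossing each possibility with the father AO and summing P(type AB): 1/2·0 + 1/2·1/4 = 1/8.
Similarly for Rh via the mother's Rh distribution: P(Rh+) = 1/4.
Independent loci: 1/8 × 1/4 = 1/32.

1/32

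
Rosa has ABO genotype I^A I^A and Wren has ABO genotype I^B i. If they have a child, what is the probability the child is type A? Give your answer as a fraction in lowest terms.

ABO cross I^A I^A × I^B i → offspring phenotypes: 1/2 A, 1/2 AB.
So P(type A) = 1/2.

1/2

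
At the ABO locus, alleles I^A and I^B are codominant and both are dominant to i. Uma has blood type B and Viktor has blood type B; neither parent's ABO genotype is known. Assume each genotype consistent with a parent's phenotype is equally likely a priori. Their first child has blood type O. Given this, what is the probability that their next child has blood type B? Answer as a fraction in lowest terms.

3/4

Possible genotypes: Uma ∈ {I^B I^B, I^B i}; Viktor ∈ {I^B I^B, I^B i}.
Weight each parental genotype pair by prior × P(type-O child):
  I^B i × I^B i: posterior weight 1; P(next child type B) = 3/4.
Weighted sum = 3/4.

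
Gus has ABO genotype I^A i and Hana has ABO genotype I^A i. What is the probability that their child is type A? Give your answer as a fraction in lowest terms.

3/4

ABO cross I^A i × I^A i → offspring phenotypes: 1/4 O, 3/4 A.
So P(type A) = 3/4.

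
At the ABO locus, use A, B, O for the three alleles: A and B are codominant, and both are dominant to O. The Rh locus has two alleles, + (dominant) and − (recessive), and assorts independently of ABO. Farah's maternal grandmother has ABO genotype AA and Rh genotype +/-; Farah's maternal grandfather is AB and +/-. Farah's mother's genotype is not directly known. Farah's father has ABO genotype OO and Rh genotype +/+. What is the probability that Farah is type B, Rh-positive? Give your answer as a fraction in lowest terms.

Farah's mother's ABO genotype from AA × AB: 1/2 AA, 1/2 AB.
Crossing each possibility with the father OO and summing P(type B): 1/2·0 + 1/2·1/2 = 1/4.
Similarly for Rh via the mother's Rh distribution: P(Rh+) = 1.
Independent loci: 1/4 × 1 = 1/4.

1/4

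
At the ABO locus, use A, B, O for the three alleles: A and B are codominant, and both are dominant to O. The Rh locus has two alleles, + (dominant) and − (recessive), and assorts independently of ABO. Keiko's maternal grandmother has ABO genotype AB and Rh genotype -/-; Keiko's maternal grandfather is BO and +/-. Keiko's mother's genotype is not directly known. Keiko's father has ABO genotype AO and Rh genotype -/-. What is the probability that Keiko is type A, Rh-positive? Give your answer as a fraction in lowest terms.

3/32

Keiko's mother's ABO genotype from AB × BO: 1/4 AB, 1/4 AO, 1/4 BB, 1/4 BO.
Crossing each possibility with the father AO and summing P(type A): 1/4·1/2 + 1/4·3/4 + 1/4·0 + 1/4·1/4 = 3/8.
Similarly for Rh via the mother's Rh distribution: P(Rh+) = 1/4.
Independent loci: 3/8 × 1/4 = 3/32.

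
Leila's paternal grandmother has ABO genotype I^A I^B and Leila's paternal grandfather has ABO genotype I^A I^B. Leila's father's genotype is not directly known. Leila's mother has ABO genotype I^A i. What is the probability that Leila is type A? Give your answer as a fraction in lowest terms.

Leila's father's ABO genotype from I^A I^B × I^A I^B: 1/4 I^A I^A, 1/2 I^A I^B, 1/4 I^B I^B.
Crossing each possibility with the mother I^A i and summing P(type A): 1/4·1 + 1/2·1/2 + 1/4·0 = 1/2.

1/2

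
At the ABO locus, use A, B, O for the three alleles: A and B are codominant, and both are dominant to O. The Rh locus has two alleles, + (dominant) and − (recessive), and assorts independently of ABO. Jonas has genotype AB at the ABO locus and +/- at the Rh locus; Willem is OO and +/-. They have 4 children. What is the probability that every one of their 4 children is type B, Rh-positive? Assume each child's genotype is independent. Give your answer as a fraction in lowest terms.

81/4096

ABO cross AB × OO → 1/2 A, 1/2 B.
Rh cross +/- × +/- → 3/4 Rh+, 1/4 Rh-; so P(type B, Rh-positive) = 1/2 × 3/4 = 3/8 per child.
All 4 independent: (3/8)^4 = 81/4096.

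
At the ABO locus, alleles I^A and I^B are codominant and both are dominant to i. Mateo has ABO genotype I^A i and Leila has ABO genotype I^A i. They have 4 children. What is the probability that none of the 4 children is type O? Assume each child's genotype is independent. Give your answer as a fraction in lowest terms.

81/256

ABO cross I^A i × I^A i → 1/4 O, 3/4 A.
So P(type O) = 1/4 per child.
P(not type O) = 3/4 for one child; (3/4)^4 = 81/256.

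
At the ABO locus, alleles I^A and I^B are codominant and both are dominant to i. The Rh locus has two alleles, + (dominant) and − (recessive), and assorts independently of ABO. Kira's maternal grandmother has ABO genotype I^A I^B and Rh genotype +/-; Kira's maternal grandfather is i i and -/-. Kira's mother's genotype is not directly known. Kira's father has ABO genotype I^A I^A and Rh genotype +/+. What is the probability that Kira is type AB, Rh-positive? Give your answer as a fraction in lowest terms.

Kira's mother's ABO genotype from I^A I^B × i i: 1/2 I^A i, 1/2 I^B i.
Crossing each possibility with the father I^A I^A and summing P(type AB): 1/2·0 + 1/2·1/2 = 1/4.
Similarly for Rh via the mother's Rh distribution: P(Rh+) = 1.
Independent loci: 1/4 × 1 = 1/4.

1/4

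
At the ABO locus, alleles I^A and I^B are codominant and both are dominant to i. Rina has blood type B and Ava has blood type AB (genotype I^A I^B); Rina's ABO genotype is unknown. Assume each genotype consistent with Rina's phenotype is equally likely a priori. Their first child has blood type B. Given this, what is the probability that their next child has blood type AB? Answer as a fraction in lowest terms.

3/8

Possible genotypes: Rina ∈ {I^B I^B, I^B i}; Ava ∈ {I^A I^B}.
Weight each parental genotype pair by prior × P(type-B child):
  I^B I^B × I^A I^B: posterior weight 1/2; P(next child type AB) = 1/2.
  I^B i × I^A I^B: posterior weight 1/2; P(next child type AB) = 1/4.
Weighted sum = 3/8.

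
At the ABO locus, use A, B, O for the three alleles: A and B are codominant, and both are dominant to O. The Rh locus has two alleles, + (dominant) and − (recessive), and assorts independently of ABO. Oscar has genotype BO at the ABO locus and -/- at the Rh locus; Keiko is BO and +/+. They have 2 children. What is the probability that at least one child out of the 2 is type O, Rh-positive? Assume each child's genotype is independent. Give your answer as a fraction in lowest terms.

7/16

ABO cross BO × BO → 1/4 O, 3/4 B.
Rh cross -/- × +/+ → 1 Rh+; so P(type O, Rh-positive) = 1/4 × 1 = 1/4 per child.
P(none) = (3/4)^2 = 9/16; P(at least one) = 1 − 9/16 = 7/16.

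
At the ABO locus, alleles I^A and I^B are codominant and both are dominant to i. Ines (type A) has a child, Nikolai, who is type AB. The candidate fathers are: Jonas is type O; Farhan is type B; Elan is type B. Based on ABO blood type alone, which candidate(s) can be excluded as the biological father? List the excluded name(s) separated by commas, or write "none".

A candidate is excluded only if no genotype consistent with his phenotype could produce a type AB child with a type A mother.
Jonas (type O): no genotype consistent with that phenotype can produce a type-AB child with a type-A mother.

Jonas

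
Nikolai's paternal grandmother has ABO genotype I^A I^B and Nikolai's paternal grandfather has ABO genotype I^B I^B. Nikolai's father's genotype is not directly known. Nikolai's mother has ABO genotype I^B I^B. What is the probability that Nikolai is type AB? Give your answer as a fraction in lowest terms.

1/4

Nikolai's father's ABO genotype from I^A I^B × I^B I^B: 1/2 I^A I^B, 1/2 I^B I^B.
Crossing each possibility with the mother I^B I^B and summing P(type AB): 1/2·1/2 + 1/2·0 = 1/4.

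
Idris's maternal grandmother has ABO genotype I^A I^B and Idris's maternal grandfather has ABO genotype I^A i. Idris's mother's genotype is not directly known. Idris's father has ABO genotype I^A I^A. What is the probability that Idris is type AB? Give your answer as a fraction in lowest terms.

Idris's mother's ABO genotype from I^A I^B × I^A i: 1/4 I^A I^A, 1/4 I^A I^B, 1/4 I^A i, 1/4 I^B i.
Crossing each possibility with the father I^A I^A and summing P(type AB): 1/4·0 + 1/4·1/2 + 1/4·0 + 1/4·1/2 = 1/4.

1/4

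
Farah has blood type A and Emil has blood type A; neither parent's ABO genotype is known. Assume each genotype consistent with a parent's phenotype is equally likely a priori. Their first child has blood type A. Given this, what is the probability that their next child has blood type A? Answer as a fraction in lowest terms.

Possible genotypes: Farah ∈ {AA, AO}; Emil ∈ {AA, AO}.
Weight each parental genotype pair by prior × P(type-A child):
  AA × AA: posterior weight 4/15; P(next child type A) = 1.
  AA × AO: posterior weight 4/15; P(next child type A) = 1.
  AO × AA: posterior weight 4/15; P(next child type A) = 1.
  AO × AO: posterior weight 1/5; P(next child type A) = 3/4.
Weighted sum = 19/20.

19/20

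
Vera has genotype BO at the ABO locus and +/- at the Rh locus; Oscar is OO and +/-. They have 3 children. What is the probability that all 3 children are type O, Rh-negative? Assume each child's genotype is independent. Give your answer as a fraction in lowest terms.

1/512

ABO cross BO × OO → 1/2 O, 1/2 B.
Rh cross +/- × +/- → 3/4 Rh+, 1/4 Rh-; so P(type O, Rh-negative) = 1/2 × 1/4 = 1/8 per child.
All 3 independent: (1/8)^3 = 1/512.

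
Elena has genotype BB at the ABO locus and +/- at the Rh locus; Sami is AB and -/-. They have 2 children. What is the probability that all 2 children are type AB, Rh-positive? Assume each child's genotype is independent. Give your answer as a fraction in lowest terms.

ABO cross BB × AB → 1/2 B, 1/2 AB.
Rh cross +/- × -/- → 1/2 Rh+, 1/2 Rh-; so P(type AB, Rh-positive) = 1/2 × 1/2 = 1/4 per child.
All 2 independent: (1/4)^2 = 1/16.

1/16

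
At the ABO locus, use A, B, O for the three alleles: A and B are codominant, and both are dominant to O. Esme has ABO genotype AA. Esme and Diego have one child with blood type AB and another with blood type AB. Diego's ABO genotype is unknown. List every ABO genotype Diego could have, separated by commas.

AB, BB, BO

For each candidate genotype of Diego, check whether crossing it with AA can produce every observed child phenotype.
  AA → possible child types {A} ✗
  AB → possible child types {A, AB} ✓
  AO → possible child types {A} ✗
  BB → possible child types {AB} ✓
  BO → possible child types {A, AB} ✓
  OO → possible child types {A} ✗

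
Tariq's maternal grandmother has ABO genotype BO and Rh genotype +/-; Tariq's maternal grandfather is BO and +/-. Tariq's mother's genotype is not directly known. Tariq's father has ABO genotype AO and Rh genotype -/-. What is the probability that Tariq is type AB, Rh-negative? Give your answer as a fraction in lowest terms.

Tariq's mother's ABO genotype from BO × BO: 1/4 BB, 1/2 BO, 1/4 OO.
Crossing each possibility with the father AO and summing P(type AB): 1/4·1/2 + 1/2·1/4 + 1/4·0 = 1/4.
Similarly for Rh via the mother's Rh distribution: P(Rh-) = 1/2.
Independent loci: 1/4 × 1/2 = 1/8.

1/8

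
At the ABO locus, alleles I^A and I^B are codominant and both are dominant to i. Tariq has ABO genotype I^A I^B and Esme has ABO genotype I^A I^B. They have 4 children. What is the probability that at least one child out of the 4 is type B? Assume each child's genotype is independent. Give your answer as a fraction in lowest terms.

175/256

ABO cross I^A I^B × I^A I^B → 1/4 A, 1/4 B, 1/2 AB.
So P(type B) = 1/4 per child.
P(none) = (3/4)^4 = 81/256; P(at least one) = 1 − 81/256 = 175/256.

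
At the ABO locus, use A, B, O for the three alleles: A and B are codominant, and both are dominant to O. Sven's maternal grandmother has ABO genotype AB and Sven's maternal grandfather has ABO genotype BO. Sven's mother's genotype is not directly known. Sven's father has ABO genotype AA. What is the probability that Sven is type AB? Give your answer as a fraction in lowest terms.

1/2

Sven's mother's ABO genotype from AB × BO: 1/4 AB, 1/4 AO, 1/4 BB, 1/4 BO.
Crossing each possibility with the father AA and summing P(type AB): 1/4·1/2 + 1/4·0 + 1/4·1 + 1/4·1/2 = 1/2.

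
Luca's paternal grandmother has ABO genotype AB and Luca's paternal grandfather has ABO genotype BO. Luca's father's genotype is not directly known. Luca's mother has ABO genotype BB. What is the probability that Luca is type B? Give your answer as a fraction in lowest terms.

3/4

Luca's father's ABO genotype from AB × BO: 1/4 AB, 1/4 AO, 1/4 BB, 1/4 BO.
Crossing each possibility with the mother BB and summing P(type B): 1/4·1/2 + 1/4·1/2 + 1/4·1 + 1/4·1 = 3/4.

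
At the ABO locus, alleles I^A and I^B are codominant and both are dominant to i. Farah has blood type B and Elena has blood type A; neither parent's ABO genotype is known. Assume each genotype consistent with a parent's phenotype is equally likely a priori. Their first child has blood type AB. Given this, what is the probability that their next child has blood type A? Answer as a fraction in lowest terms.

5/36

Possible genotypes: Farah ∈ {I^B I^B, I^B i}; Elena ∈ {I^A I^A, I^A i}.
Weight each parental genotype pair by prior × P(type-AB child):
  I^B I^B × I^A I^A: posterior weight 4/9; P(next child type A) = 0.
  I^B I^B × I^A i: posterior weight 2/9; P(next child type A) = 0.
  I^B i × I^A I^A: posterior weight 2/9; P(next child type A) = 1/2.
  I^B i × I^A i: posterior weight 1/9; P(next child type A) = 1/4.
Weighted sum = 5/36.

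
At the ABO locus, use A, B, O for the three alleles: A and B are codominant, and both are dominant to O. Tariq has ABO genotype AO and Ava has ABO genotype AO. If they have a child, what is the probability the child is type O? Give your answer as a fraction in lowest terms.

1/4

ABO cross AO × AO → offspring phenotypes: 1/4 O, 3/4 A.
So P(type O) = 1/4.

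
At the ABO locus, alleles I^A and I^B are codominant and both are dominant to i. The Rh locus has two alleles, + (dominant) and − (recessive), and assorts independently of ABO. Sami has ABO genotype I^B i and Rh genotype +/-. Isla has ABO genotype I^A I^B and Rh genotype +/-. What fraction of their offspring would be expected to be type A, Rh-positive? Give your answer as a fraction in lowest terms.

ABO cross I^B i × I^A I^B → offspring phenotypes: 1/4 A, 1/2 B, 1/4 AB.
Rh cross +/- × +/- → 3/4 Rh+, 1/4 Rh-.
Independent loci: P(type A, Rh-positive) = 1/4 × 3/4 = 3/16.

3/16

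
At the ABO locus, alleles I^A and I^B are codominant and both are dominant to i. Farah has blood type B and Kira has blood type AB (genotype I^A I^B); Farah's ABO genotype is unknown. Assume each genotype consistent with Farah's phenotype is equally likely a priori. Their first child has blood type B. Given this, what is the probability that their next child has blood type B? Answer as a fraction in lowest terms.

1/2

Possible genotypes: Farah ∈ {I^B I^B, I^B i}; Kira ∈ {I^A I^B}.
Weight each parental genotype pair by prior × P(type-B child):
  I^B I^B × I^A I^B: posterior weight 1/2; P(next child type B) = 1/2.
  I^B i × I^A I^B: posterior weight 1/2; P(next child type B) = 1/2.
Weighted sum = 1/2.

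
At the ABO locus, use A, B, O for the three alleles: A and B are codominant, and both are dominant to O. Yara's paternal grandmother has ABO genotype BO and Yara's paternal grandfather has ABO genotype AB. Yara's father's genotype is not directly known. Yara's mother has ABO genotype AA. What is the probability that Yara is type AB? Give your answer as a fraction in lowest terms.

1/2

Yara's father's ABO genotype from BO × AB: 1/4 AB, 1/4 AO, 1/4 BB, 1/4 BO.
Crossing each possibility with the mother AA and summing P(type AB): 1/4·1/2 + 1/4·0 + 1/4·1 + 1/4·1/2 = 1/2.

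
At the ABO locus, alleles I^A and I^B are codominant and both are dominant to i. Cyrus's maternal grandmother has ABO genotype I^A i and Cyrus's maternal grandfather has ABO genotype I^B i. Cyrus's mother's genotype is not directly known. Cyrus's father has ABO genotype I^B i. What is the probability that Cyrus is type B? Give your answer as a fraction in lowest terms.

1/2

Cyrus's mother's ABO genotype from I^A i × I^B i: 1/4 I^A I^B, 1/4 I^A i, 1/4 I^B i, 1/4 i i.
Crossing each possibility with the father I^B i and summing P(type B): 1/4·1/2 + 1/4·1/4 + 1/4·3/4 + 1/4·1/2 = 1/2.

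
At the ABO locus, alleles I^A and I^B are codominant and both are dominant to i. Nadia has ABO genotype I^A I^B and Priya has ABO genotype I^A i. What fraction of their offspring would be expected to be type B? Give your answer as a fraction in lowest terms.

ABO cross I^A I^B × I^A i → offspring phenotypes: 1/2 A, 1/4 B, 1/4 AB.
So P(type B) = 1/4.

1/4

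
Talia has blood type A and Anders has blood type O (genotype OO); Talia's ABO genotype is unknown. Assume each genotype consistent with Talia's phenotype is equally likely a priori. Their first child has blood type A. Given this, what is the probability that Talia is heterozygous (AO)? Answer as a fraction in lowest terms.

1/3

Possible genotypes: Talia ∈ {AA, AO}; Anders ∈ {OO}.
Weight each parental genotype pair by prior × P(type-A child):
  AA × OO: posterior weight 2/3.
  AO × OO: posterior weight 1/3.
Sum the posterior weight over pairs where Talia is AO: 1/3.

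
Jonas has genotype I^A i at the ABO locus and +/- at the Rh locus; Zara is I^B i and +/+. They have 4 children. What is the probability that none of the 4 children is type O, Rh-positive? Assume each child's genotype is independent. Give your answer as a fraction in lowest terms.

81/256

ABO cross I^A i × I^B i → 1/4 O, 1/4 A, 1/4 B, 1/4 AB.
Rh cross +/- × +/+ → 1 Rh+; so P(type O, Rh-positive) = 1/4 × 1 = 1/4 per child.
P(not type O, Rh-positive) = 3/4 for one child; (3/4)^4 = 81/256.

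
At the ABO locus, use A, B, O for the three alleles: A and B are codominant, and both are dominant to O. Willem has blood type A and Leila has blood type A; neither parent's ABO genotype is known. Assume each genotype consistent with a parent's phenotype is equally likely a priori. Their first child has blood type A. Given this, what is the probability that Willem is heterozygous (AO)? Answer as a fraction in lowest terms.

7/15

Possible genotypes: Willem ∈ {AA, AO}; Leila ∈ {AA, AO}.
Weight each parental genotype pair by prior × P(type-A child):
  AA × AA: posterior weight 4/15.
  AA × AO: posterior weight 4/15.
  AO × AA: posterior weight 4/15.
  AO × AO: posterior weight 1/5.
Sum the posterior weight over pairs where Willem is AO: 7/15.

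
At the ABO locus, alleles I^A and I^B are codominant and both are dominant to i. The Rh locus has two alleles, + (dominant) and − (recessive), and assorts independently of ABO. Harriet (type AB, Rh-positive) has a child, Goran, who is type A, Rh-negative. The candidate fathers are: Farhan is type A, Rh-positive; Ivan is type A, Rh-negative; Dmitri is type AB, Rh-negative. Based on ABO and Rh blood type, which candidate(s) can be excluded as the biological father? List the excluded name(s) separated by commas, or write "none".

none

A candidate is excluded only if no genotype consistent with his phenotype could produce a type A, Rh-negative child with a type AB, Rh-positive mother.
Every candidate has at least one consistent genotype combination, so none can be excluded.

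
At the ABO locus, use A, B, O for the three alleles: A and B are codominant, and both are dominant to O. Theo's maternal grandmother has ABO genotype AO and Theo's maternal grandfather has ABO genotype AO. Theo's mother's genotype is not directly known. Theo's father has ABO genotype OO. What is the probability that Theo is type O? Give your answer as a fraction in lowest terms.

Theo's mother's ABO genotype from AO × AO: 1/4 AA, 1/2 AO, 1/4 OO.
Crossing each possibility with the father OO and summing P(type O): 1/4·0 + 1/2·1/2 + 1/4·1 = 1/2.

1/2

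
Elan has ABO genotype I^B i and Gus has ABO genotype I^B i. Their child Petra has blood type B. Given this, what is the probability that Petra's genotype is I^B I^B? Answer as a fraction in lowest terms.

1/3

Cross I^B i × I^B i → 1/4 I^B I^B, 1/2 I^B i, 1/4 i i.
Type-B genotypes among offspring: I^B I^B (1/4), I^B i (1/2); total 3/4.
P(I^B I^B | type B) = (1/4) / (3/4) = 1/3.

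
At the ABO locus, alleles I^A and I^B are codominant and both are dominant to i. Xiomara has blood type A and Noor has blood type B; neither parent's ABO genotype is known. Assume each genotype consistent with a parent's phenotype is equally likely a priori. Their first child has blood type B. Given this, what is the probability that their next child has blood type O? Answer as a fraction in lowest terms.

1/12

Possible genotypes: Xiomara ∈ {I^A I^A, I^A i}; Noor ∈ {I^B I^B, I^B i}.
Weight each parental genotype pair by prior × P(type-B child):
  I^A i × I^B I^B: posterior weight 2/3; P(next child type O) = 0.
  I^A i × I^B i: posterior weight 1/3; P(next child type O) = 1/4.
Weighted sum = 1/12.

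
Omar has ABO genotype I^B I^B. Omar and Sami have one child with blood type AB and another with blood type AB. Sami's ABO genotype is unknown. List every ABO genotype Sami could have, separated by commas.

I^A I^A, I^A I^B, I^A i

For each candidate genotype of Sami, check whether crossing it with I^B I^B can produce every observed child phenotype.
  I^A I^A → possible child types {AB} ✓
  I^A I^B → possible child types {B, AB} ✓
  I^A i → possible child types {B, AB} ✓
  I^B I^B → possible child types {B} ✗
  I^B i → possible child types {B} ✗
  i i → possible child types {B} ✗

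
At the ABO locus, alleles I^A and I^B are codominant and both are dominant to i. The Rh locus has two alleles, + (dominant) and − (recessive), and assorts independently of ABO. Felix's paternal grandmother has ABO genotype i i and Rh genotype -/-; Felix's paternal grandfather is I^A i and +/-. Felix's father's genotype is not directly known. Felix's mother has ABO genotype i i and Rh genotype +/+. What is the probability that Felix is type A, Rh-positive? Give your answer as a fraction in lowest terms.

Felix's father's ABO genotype from i i × I^A i: 1/2 I^A i, 1/2 i i.
Crossing each possibility with the mother i i and summing P(type A): 1/2·1/2 + 1/2·0 = 1/4.
Similarly for Rh via the father's Rh distribution: P(Rh+) = 1.
Independent loci: 1/4 × 1 = 1/4.

1/4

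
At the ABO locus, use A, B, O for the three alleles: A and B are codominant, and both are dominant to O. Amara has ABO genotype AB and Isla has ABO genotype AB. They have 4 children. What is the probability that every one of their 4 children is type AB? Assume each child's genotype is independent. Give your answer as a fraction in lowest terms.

ABO cross AB × AB → 1/4 A, 1/4 B, 1/2 AB.
So P(type AB) = 1/2 per child.
All 4 independent: (1/2)^4 = 1/16.

1/16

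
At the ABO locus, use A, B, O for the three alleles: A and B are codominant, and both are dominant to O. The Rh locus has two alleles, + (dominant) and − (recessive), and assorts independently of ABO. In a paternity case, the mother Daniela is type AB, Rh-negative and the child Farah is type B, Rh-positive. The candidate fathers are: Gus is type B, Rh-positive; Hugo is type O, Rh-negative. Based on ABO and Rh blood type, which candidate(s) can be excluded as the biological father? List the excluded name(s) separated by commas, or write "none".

Hugo

A candidate is excluded only if no genotype consistent with his phenotype could produce a type B, Rh-positive child with a type AB, Rh-negative mother.
Hugo (type O, Rh-): no genotype consistent with that phenotype can produce a type-B Rh+ child with a type-AB mother.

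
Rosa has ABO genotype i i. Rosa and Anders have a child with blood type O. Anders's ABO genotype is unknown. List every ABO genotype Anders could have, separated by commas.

For each candidate genotype of Anders, check whether crossing it with i i can produce every observed child phenotype.
  I^A I^A → possible child types {A} ✗
  I^A I^B → possible child types {A, B} ✗
  I^A i → possible child types {O, A} ✓
  I^B I^B → possible child types {B} ✗
  I^B i → possible child types {O, B} ✓
  i i → possible child types {O} ✓

I^A i, I^B i, i i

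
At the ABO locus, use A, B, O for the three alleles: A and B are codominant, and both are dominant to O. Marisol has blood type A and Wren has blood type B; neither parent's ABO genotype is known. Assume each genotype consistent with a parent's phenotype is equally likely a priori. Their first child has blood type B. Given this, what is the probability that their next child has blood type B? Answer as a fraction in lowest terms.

Possible genotypes: Marisol ∈ {AA, AO}; Wren ∈ {BB, BO}.
Weight each parental genotype pair by prior × P(type-B child):
  AO × BB: posterior weight 2/3; P(next child type B) = 1/2.
  AO × BO: posterior weight 1/3; P(next child type B) = 1/4.
Weighted sum = 5/12.

5/12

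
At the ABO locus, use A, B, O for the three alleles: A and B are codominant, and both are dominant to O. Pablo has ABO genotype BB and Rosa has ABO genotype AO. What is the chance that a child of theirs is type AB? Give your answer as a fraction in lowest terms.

ABO cross BB × AO → offspring phenotypes: 1/2 B, 1/2 AB.
So P(type AB) = 1/2.

1/2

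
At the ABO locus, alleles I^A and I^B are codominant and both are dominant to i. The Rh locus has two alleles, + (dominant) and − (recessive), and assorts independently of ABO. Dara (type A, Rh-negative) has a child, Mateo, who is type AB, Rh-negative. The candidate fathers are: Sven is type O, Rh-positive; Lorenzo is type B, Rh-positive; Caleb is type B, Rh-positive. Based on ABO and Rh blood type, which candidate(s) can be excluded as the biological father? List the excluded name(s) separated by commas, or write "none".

Sven

A candidate is excluded only if no genotype consistent with his phenotype could produce a type AB, Rh-negative child with a type A, Rh-negative mother.
Sven (type O, Rh+): no genotype consistent with that phenotype can produce a type-AB Rh- child with a type-A mother.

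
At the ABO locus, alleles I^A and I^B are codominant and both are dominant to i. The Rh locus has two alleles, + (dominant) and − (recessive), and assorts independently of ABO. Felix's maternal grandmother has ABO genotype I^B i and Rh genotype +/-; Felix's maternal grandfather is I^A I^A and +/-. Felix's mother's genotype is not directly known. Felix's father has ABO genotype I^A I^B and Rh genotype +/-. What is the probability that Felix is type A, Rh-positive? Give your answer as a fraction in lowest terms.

9/32

Felix's mother's ABO genotype from I^B i × I^A I^A: 1/2 I^A I^B, 1/2 I^A i.
Crossing each possibility with the father I^A I^B and summing P(type A): 1/2·1/4 + 1/2·1/2 = 3/8.
Similarly for Rh via the mother's Rh distribution: P(Rh+) = 3/4.
Independent loci: 3/8 × 3/4 = 9/32.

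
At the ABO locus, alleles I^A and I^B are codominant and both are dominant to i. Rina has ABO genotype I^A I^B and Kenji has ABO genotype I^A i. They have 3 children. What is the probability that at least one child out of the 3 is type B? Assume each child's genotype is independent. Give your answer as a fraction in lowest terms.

37/64

ABO cross I^A I^B × I^A i → 1/2 A, 1/4 B, 1/4 AB.
So P(type B) = 1/4 per child.
P(none) = (3/4)^3 = 27/64; P(at least one) = 1 − 27/64 = 37/64.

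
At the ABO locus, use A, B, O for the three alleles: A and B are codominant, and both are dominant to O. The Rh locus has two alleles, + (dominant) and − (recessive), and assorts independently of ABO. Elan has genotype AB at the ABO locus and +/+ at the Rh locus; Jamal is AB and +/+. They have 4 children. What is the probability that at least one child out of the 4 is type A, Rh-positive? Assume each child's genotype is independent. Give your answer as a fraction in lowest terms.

175/256

ABO cross AB × AB → 1/4 A, 1/4 B, 1/2 AB.
Rh cross +/+ × +/+ → 1 Rh+; so P(type A, Rh-positive) = 1/4 × 1 = 1/4 per child.
P(none) = (3/4)^4 = 81/256; P(at least one) = 1 − 81/256 = 175/256.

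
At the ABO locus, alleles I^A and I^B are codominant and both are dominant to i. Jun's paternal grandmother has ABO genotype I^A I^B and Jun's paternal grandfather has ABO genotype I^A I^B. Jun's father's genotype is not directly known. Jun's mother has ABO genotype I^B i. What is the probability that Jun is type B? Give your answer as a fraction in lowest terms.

1/2

Jun's father's ABO genotype from I^A I^B × I^A I^B: 1/4 I^A I^A, 1/2 I^A I^B, 1/4 I^B I^B.
Crossing each possibility with the mother I^B i and summing P(type B): 1/4·0 + 1/2·1/2 + 1/4·1 = 1/2.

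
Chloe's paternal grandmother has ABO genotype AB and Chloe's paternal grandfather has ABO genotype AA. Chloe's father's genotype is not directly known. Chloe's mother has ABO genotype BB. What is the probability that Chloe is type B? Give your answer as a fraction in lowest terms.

Chloe's father's ABO genotype from AB × AA: 1/2 AA, 1/2 AB.
Crossing each possibility with the mother BB and summing P(type B): 1/2·0 + 1/2·1/2 = 1/4.

1/4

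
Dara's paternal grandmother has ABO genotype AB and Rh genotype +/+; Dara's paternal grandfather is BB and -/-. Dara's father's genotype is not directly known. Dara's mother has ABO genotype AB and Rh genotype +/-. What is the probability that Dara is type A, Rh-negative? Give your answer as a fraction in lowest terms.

Dara's father's ABO genotype from AB × BB: 1/2 AB, 1/2 BB.
Crossing each possibility with the mother AB and summing P(type A): 1/2·1/4 + 1/2·0 = 1/8.
Similarly for Rh via the father's Rh distribution: P(Rh-) = 1/4.
Independent loci: 1/8 × 1/4 = 1/32.

1/32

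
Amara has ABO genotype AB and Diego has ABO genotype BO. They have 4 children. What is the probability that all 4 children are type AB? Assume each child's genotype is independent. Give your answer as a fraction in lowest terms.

ABO cross AB × BO → 1/4 A, 1/2 B, 1/4 AB.
So P(type AB) = 1/4 per child.
All 4 independent: (1/4)^4 = 1/256.

1/256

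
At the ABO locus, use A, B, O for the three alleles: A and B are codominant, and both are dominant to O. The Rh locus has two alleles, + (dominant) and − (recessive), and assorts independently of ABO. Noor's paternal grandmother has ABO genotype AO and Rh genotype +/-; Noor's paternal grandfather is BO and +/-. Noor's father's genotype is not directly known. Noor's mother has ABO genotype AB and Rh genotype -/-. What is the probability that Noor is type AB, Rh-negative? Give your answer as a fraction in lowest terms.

Noor's father's ABO genotype from AO × BO: 1/4 AB, 1/4 AO, 1/4 BO, 1/4 OO.
Crossing each possibility with the mother AB and summing P(type AB): 1/4·1/2 + 1/4·1/4 + 1/4·1/4 + 1/4·0 = 1/4.
Similarly for Rh via the father's Rh distribution: P(Rh-) = 1/2.
Independent loci: 1/4 × 1/2 = 1/8.

1/8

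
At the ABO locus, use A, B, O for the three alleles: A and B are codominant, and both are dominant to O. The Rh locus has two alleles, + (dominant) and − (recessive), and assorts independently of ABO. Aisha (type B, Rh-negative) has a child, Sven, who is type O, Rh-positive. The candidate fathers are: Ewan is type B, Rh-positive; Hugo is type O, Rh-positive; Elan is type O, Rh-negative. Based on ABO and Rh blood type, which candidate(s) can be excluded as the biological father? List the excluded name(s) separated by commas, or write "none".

A candidate is excluded only if no genotype consistent with his phenotype could produce a type O, Rh-positive child with a type B, Rh-negative mother.
Elan (type O, Rh-): no genotype consistent with that phenotype can produce a type-O Rh+ child with a type-B mother.

Elan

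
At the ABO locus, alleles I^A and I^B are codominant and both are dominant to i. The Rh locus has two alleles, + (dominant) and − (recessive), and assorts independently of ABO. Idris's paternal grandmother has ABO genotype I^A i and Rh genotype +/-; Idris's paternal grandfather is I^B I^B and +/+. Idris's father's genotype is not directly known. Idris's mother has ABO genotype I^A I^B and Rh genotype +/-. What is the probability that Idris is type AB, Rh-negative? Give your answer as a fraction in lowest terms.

3/64

Idris's father's ABO genotype from I^A i × I^B I^B: 1/2 I^A I^B, 1/2 I^B i.
Crossing each possibility with the mother I^A I^B and summing P(type AB): 1/2·1/2 + 1/2·1/4 = 3/8.
Similarly for Rh via the father's Rh distribution: P(Rh-) = 1/8.
Independent loci: 3/8 × 1/8 = 3/64.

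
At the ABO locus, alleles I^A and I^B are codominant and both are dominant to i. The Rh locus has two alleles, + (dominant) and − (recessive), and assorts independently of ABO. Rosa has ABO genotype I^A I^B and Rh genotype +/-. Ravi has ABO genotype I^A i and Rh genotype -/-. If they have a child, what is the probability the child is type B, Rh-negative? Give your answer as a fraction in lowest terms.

1/8

ABO cross I^A I^B × I^A i → offspring phenotypes: 1/2 A, 1/4 B, 1/4 AB.
Rh cross +/- × -/- → 1/2 Rh+, 1/2 Rh-.
Independent loci: P(type B, Rh-negative) = 1/4 × 1/2 = 1/8.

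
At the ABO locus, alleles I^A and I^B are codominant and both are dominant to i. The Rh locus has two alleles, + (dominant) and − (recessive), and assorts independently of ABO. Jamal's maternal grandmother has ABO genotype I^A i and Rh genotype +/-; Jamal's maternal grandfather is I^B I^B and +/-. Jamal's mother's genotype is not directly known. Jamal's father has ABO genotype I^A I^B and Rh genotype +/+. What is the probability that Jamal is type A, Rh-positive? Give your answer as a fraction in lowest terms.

1/4

Jamal's mother's ABO genotype from I^A i × I^B I^B: 1/2 I^A I^B, 1/2 I^B i.
Crossing each possibility with the father I^A I^B and summing P(type A): 1/2·1/4 + 1/2·1/4 = 1/4.
Similarly for Rh via the mother's Rh distribution: P(Rh+) = 1.
Independent loci: 1/4 × 1 = 1/4.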